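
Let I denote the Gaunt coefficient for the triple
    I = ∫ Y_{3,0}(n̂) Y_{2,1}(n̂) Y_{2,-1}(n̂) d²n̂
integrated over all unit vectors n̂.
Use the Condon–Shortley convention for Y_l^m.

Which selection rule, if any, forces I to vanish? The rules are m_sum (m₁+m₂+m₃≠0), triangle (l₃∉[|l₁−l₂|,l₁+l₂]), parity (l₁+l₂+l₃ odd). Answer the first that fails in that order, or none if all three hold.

parity

Σmᵢ = 0  ✓
l₃∈[|l₁−l₂|,l₁+l₂]=[1,5], have l₃=2  ✓
Σlᵢ = 7 ⇒ odd  ✗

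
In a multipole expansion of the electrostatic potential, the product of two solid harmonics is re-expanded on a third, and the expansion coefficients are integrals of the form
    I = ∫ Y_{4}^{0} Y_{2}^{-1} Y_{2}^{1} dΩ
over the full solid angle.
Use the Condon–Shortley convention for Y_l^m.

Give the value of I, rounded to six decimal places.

0.161197

m-sum 0 ✓  L=8 even ✓  2≤2≤6 ✓
Π(2lᵢ+1) = 9×5×5 = 225
triangle coeff Δ(4,2,2) = 1/630
Σ_t [2,2]: t=2:+1/16 = 1/16
(3j)²=2/35 [(4 2 2; 0 0 0)], sign=+1
Σ_t [1,1]: t=1:−1/36 = -1/36
(3j)²=8/315 [(4 2 2; 0 -1 1)], sign=+1
⇒ 4πI² = 16/49
I = (+1)√(16/49/(4π)) = 0.16119702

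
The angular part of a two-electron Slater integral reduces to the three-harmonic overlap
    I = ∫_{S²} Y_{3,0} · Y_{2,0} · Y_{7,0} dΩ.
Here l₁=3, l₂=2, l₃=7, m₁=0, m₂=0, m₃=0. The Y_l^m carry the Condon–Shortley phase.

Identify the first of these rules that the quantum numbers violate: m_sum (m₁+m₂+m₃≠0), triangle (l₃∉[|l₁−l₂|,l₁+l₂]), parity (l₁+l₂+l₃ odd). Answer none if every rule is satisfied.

triangle

Σmᵢ = 0  ✓
l₃∈[|l₁−l₂|,l₁+l₂]=[1,5], have l₃=7  ✗
Σlᵢ = 12 ⇒ even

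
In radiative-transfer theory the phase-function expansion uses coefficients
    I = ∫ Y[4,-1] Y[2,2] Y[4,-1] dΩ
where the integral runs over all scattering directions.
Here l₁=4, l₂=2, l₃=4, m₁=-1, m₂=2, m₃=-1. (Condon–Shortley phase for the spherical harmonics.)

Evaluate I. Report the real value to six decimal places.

0.200662

Rules hold: Σm=0, L=10 even, 2≤4≤6.
N = 9·5·9 = 405
Δ = 2!·6!·2!/11! = 1/13860
Racah Σ t=0..2: t=0:+1/192 t=1:−1/36 t=2:+1/192 = -5/288
⇒ 3j(4 2 4; 0 0 0)² = 20/693, sgn -1
Racah Σ t=2..2: t=2:+1/144 = 1/144
⇒ 3j(4 2 4; -1 2 -1)² = 10/231, sgn -1
4πI² = N·(3j₀)²·(3jₘ)² = 3000/5929
I = +1·√(0.505988/4π) = 0.20066192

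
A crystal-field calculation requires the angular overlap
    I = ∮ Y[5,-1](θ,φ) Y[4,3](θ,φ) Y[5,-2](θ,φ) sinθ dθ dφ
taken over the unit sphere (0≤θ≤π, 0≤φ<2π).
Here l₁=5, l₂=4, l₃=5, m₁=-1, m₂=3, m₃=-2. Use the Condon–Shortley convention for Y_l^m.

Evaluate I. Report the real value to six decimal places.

Checks pass: Σm=0; 14 even; l₃=5∈[1,9].
(2·5+1)(2·4+1)(2·5+1) = 1089
Δ: 4! 6! 4! / 15! → 1/3153150
sum: t=0:+1/69120 t=1:−1/1728 t=2:+1/576 t=3:−1/1728 t=4:+1/69120 = 7/11520
3j²(5 4 5; 0 0 0) = Δ·Π!·Σ² = 2/143  (sign -1)
sum: t=3:−1/5184 t=4:+1/6912 = -1/20736
3j²(5 4 5; -1 3 -2) = Δ·Π!·Σ² = 5/2574  (sign +1)
combine: 4πI² = 1089·2/143·5/2574 = 5/169
take √, sign -1: I = -0.04852178

-0.048522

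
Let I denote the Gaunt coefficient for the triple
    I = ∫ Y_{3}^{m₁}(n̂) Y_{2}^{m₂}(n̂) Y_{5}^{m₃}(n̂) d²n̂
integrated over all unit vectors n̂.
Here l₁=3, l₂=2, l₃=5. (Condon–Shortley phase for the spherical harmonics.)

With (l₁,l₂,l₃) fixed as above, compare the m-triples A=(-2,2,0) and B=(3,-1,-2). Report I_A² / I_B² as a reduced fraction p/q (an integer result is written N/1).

Shared (l₁,l₂,l₃)=(3,2,5): N and (l;000)² cancel in I_A²/I_B².
A: Δ = 0!·6!·4!/11! = 1/2310; Racah Σ t=0..0: t=0:+1/2880 = 1/2880; ⇒ 3j(3 2 5; -2 2 0)² = 1/462, sgn -1
B: Δ = 0!·6!·4!/11! = 1/2310; Racah Σ t=0..0: t=0:+1/4320 = 1/4320; ⇒ 3j(3 2 5; 3 -1 -2)² = 1/330, sgn -1
I_A²/I_B² = (1/462)/(1/330) = 5/7

5/7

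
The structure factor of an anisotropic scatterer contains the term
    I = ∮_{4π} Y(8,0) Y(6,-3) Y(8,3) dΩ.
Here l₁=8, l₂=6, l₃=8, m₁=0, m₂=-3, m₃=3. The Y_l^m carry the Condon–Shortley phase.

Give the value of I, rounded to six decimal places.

0.100771

m-sum 0 ✓  L=22 even ✓  2≤8≤14 ✓
Π(2lᵢ+1) = 17×13×17 = 3757
triangle coeff Δ(8,6,8) = 1/13742520792
Σ_t [0,6]: t=0:+1/41803776000 t=1:−1/435456000 t=2:+1/39813120 t=3:−1/18662400 t=4:+1/39813120 t=5:−1/435456000 t=6:+1/41803776000 = -11/1393459200
(3j)²=600/96577 [(8 6 8; 0 0 0)], sign=-1
Σ_t [0,3]: t=0:+1/2090188800 t=1:−1/174182400 t=2:+1/99532800 t=3:−1/373248000 = 11/5225472000
(3j)²=528/96577 [(8 6 8; 0 -3 3)], sign=-1
⇒ 4πI² = 316800/2482597
I = (+1)√(316800/2482597/(4π)) = 0.10077076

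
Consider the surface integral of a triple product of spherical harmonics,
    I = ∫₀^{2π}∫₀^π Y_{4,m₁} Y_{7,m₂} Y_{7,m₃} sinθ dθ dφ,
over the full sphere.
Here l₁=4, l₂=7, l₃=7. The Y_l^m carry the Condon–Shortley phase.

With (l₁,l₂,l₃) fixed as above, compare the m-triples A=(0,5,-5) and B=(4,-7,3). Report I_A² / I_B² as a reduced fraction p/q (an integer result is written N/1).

68651/6370

l's match ⇒ only the (l;m) 3-j factors differ between A and B.
A: triangle coeff Δ(4,7,7) = 1/58198140; Σ_t [2,4]: t=2:+1/58060800 t=3:−1/13063680 t=4:+1/46448640 = -79/2090188800; (3j)²=68651/5290740 [(4 7 7; 0 5 -5)], sign=-1
B: triangle coeff Δ(4,7,7) = 1/58198140; Σ_t [0,0]: t=0:+1/2090188800 = 1/2090188800; (3j)²=7/5814 [(4 7 7; 4 -7 3)], sign=+1
I_A²/I_B² = (68651/5290740)/(7/5814) = 68651/6370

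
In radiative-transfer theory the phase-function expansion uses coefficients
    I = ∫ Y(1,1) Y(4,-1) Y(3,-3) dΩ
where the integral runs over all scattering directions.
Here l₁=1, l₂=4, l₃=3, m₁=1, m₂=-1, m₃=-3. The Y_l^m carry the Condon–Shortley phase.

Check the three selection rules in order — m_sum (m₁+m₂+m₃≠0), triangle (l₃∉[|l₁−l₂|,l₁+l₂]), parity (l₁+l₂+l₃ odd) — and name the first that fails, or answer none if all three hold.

m_sum

azimuthal sum: 1 − 1 − 3 = -3  ✗
3 ≤ 3 ≤ 5 (triangle on l)
L = 1 + 4 + 3 = 8 (even)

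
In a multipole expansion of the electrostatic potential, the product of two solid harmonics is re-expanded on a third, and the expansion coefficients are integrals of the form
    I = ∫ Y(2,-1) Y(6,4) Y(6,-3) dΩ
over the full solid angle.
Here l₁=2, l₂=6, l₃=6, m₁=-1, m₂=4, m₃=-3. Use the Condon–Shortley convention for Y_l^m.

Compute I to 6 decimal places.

0.179515

Rules hold: Σm=0, L=14 even, 4≤6≤8.
N = 5·13·13 = 845
Δ = 2!·2!·10!/15! = 1/90090
Racah Σ t=0..2: t=0:+1/69120 t=1:−1/14400 t=2:+1/69120 = -7/172800
⇒ 3j(2 6 6; 0 0 0)² = 14/715, sgn -1
Racah Σ t=1..2: t=1:−1/725760 t=2:+1/161280 = 1/207360
⇒ 3j(2 6 6; -1 4 -3)² = 7/286, sgn -1
4πI² = N·(3j₀)²·(3jₘ)² = 49/121
I = +1·√(0.404959/4π) = 0.17951487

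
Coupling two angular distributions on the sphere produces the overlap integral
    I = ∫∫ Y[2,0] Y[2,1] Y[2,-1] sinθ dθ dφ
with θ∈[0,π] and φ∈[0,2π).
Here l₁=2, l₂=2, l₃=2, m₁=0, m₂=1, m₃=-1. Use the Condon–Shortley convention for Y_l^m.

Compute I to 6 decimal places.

Checks pass: Σm=0; 6 even; l₃=2∈[0,4].
(2·2+1)(2·2+1)(2·2+1) = 125
Δ: 2! 2! 2! / 7! → 1/630
sum: t=0:+1/8 t=1:−1/1 t=2:+1/8 = -3/4
3j²(2 2 2; 0 0 0) = Δ·Π!·Σ² = 2/35  (sign -1)
sum: t=1:−1/2 t=2:+1/4 = -1/4
3j²(2 2 2; 0 1 -1) = Δ·Π!·Σ² = 1/70  (sign +1)
combine: 4πI² = 125·2/35·1/70 = 5/49
take √, sign -1: I = -0.09011188

-0.090112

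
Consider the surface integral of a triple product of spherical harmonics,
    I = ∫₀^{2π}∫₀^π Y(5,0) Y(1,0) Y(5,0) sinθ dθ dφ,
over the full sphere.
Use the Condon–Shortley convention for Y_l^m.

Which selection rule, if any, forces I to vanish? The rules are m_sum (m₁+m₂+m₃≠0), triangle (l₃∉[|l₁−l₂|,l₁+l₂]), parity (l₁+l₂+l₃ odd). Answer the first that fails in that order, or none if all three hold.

parity

azimuthal sum: 0 + 0 + 0 = 0  ✓
4 ≤ 5 ≤ 6 (triangle on l)  ✓
L = 5 + 1 + 5 = 11 (odd)  ✗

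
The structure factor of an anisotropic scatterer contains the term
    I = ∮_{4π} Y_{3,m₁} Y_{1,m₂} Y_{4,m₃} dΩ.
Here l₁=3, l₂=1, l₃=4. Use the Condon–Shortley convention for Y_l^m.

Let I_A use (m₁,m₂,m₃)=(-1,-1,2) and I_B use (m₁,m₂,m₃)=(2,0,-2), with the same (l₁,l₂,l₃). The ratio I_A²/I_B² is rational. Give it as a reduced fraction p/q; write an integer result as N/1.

Same 3,1,4: normalisation and zero-m 3j drop out of the ratio.
A: Δ: 0! 6! 2! / 9! → 1/252; sum: t=0:+1/96 = 1/96; 3j²(3 1 4; -1 -1 2) = Δ·Π!·Σ² = 5/84  (sign +1)
B: Δ: 0! 6! 2! / 9! → 1/252; sum: t=0:+1/120 = 1/120; 3j²(3 1 4; 2 0 -2) = Δ·Π!·Σ² = 1/21  (sign +1)
I_A²/I_B² = (5/84)/(1/21) = 5/4

5/4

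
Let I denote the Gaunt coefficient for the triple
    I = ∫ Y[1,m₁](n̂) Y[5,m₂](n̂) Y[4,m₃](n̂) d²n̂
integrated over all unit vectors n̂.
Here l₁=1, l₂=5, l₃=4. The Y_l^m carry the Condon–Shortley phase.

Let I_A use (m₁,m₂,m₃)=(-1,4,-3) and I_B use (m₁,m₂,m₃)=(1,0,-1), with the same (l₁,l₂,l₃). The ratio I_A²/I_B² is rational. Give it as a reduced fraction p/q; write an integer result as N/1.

Shared (l₁,l₂,l₃)=(1,5,4): N and (l;000)² cancel in I_A²/I_B².
A: Δ = 2!·0!·8!/11! = 1/495; Racah Σ t=2..2: t=2:+1/10080 = 1/10080; ⇒ 3j(1 5 4; -1 4 -3)² = 4/55, sgn -1
B: Δ = 2!·0!·8!/11! = 1/495; Racah Σ t=0..0: t=0:+1/1440 = 1/1440; ⇒ 3j(1 5 4; 1 0 -1)² = 2/99, sgn -1
I_A²/I_B² = (4/55)/(2/99) = 18/5

18/5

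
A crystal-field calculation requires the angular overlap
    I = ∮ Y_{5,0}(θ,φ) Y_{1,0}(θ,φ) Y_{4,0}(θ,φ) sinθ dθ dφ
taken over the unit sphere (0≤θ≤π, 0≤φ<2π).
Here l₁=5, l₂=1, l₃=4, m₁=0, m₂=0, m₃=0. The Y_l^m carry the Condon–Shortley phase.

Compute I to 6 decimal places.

0.245532

Checks pass: Σm=0; 10 even; l₃=4∈[4,6].
(2·5+1)(2·1+1)(2·4+1) = 297
Δ: 2! 8! 0! / 11! → 1/495
sum: t=1:−1/576 = -1/576
3j²(5 1 4; 0 0 0) = Δ·Π!·Σ² = 5/99  (sign -1)
(m-triple is (0,0,0) — same symbol as above.)
combine: 4πI² = 297·5/99·5/99 = 25/33
take √, sign +1: I = 0.24553200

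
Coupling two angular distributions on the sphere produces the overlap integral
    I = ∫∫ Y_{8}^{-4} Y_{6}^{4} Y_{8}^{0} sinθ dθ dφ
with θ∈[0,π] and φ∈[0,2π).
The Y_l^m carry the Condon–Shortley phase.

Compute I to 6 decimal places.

Checks pass: Σm=0; 22 even; l₃=8∈[2,14].
(2·8+1)(2·6+1)(2·8+1) = 3757
Δ: 6! 10! 6! / 23! → 1/13742520792
sum: t=0:+1/41803776000 t=1:−1/435456000 t=2:+1/39813120 t=3:−1/18662400 t=4:+1/39813120 t=5:−1/435456000 t=6:+1/41803776000 = -11/1393459200
3j²(8 6 8; 0 0 0) = Δ·Π!·Σ² = 600/96577  (sign -1)
sum: t=4:+1/2786918400 t=5:−1/435456000 t=6:+1/597196800 = -11/41803776000
3j²(8 6 8; -4 4 0) = Δ·Π!·Σ² = 66/96577  (sign -1)
combine: 4πI² = 3757·600/96577·66/96577 = 39600/2482597
take √, sign +1: I = 0.03562784

0.035628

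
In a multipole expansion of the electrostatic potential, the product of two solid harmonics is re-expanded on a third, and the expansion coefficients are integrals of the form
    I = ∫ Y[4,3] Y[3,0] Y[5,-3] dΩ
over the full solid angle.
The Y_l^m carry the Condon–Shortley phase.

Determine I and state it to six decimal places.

Rules hold: Σm=0, L=12 even, 1≤5≤7.
N = 9·7·11 = 693
Δ = 2!·6!·4!/13! = 1/180180
Racah Σ t=0..2: t=0:+1/576 t=1:−1/144 t=2:+1/576 = -1/288
⇒ 3j(4 3 5; 0 0 0)² = 20/1001, sgn +1
Racah Σ t=0..1: t=0:+1/1440 t=1:−1/2880 = 1/2880
⇒ 3j(4 3 5; 3 0 -3)² = 7/715, sgn +1
4πI² = N·(3j₀)²·(3jₘ)² = 252/1859
I = +1·√(0.135557/4π) = 0.10386175

0.103862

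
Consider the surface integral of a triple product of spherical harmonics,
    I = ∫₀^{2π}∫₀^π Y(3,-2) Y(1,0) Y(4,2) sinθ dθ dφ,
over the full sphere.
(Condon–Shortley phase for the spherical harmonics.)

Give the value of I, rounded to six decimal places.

Checks pass: Σm=0; 8 even; l₃=4∈[2,4].
(2·3+1)(2·1+1)(2·4+1) = 189
Δ: 0! 6! 2! / 9! → 1/252
sum: t=0:+1/36 = 1/36
3j²(3 1 4; 0 0 0) = Δ·Π!·Σ² = 4/63  (sign +1)
sum: t=0:+1/120 = 1/120
3j²(3 1 4; -2 0 2) = Δ·Π!·Σ² = 1/21  (sign +1)
combine: 4πI² = 189·4/63·1/21 = 4/7
take √, sign +1: I = 0.21324362

0.213244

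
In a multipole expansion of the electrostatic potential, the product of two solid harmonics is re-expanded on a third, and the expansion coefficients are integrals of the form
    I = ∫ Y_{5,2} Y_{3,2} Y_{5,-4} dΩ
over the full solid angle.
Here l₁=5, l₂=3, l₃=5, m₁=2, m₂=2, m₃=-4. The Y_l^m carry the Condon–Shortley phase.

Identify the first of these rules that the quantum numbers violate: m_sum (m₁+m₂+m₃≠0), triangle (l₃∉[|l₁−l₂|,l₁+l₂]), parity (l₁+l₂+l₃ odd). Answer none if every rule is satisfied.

Σmᵢ = 0  ✓
l₃∈[|l₁−l₂|,l₁+l₂]=[2,8], have l₃=5  ✓
Σlᵢ = 13 ⇒ odd  ✗

parity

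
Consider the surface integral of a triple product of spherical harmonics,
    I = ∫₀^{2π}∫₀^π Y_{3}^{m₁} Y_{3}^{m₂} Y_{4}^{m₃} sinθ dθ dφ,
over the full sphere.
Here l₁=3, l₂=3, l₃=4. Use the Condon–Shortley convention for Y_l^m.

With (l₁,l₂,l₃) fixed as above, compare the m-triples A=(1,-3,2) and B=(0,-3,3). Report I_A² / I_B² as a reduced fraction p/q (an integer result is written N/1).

Same 3,3,4: normalisation and zero-m 3j drop out of the ratio.
A: Δ: 2! 4! 4! / 11! → 1/34650; sum: t=0:+1/192 = 1/192; 3j²(3 3 4; 1 -3 2) = Δ·Π!·Σ² = 3/77  (sign +1)
B: Δ: 2! 4! 4! / 11! → 1/34650; sum: t=0:+1/288 = 1/288; 3j²(3 3 4; 0 -3 3) = Δ·Π!·Σ² = 1/22  (sign -1)
I_A²/I_B² = (3/77)/(1/22) = 6/7

6/7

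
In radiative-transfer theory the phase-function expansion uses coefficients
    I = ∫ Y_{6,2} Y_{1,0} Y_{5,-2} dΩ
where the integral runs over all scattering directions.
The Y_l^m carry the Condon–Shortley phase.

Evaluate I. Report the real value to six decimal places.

Rules hold: Σm=0, L=12 even, 5≤5≤7.
N = 13·3·11 = 429
Δ = 2!·10!·0!/13! = 1/858
Racah Σ t=1..1: t=1:−1/14400 = -1/14400
⇒ 3j(6 1 5; 0 0 0)² = 6/143, sgn +1
Racah Σ t=1..1: t=1:−1/30240 = -1/30240
⇒ 3j(6 1 5; 2 0 -2)² = 16/429, sgn +1
4πI² = N·(3j₀)²·(3jₘ)² = 96/143
I = +1·√(0.671329/4π) = 0.23113338

0.231133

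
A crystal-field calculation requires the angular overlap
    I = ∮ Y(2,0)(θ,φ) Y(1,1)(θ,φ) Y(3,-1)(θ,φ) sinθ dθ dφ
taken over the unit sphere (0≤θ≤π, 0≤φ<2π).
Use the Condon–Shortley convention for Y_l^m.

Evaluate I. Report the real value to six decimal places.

-0.202301

m-sum 0 ✓  L=6 even ✓  1≤3≤3 ✓
Π(2lᵢ+1) = 5×3×7 = 105
triangle coeff Δ(2,1,3) = 1/105
Σ_t [0,0]: t=0:+1/4 = 1/4
(3j)²=3/35 [(2 1 3; 0 0 0)], sign=-1
Σ_t [0,0]: t=0:+1/8 = 1/8
(3j)²=2/35 [(2 1 3; 0 1 -1)], sign=+1
⇒ 4πI² = 18/35
I = (-1)√(18/35/(4π)) = -0.20230066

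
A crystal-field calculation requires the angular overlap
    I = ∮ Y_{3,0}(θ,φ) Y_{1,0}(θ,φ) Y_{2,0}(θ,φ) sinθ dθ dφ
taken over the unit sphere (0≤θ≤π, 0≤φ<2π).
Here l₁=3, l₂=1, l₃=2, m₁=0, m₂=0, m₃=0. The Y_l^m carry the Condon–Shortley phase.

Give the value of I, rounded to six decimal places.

0.247767

Rules hold: Σm=0, L=6 even, 2≤2≤4.
N = 7·3·5 = 105
Δ = 2!·4!·0!/7! = 1/105
Racah Σ t=1..1: t=1:−1/4 = -1/4
⇒ 3j(3 1 2; 0 0 0)² = 3/35, sgn -1
(m-triple is (0,0,0) — same symbol as above.)
4πI² = N·(3j₀)²·(3jₘ)² = 27/35
I = +1·√(0.771429/4π) = 0.24776670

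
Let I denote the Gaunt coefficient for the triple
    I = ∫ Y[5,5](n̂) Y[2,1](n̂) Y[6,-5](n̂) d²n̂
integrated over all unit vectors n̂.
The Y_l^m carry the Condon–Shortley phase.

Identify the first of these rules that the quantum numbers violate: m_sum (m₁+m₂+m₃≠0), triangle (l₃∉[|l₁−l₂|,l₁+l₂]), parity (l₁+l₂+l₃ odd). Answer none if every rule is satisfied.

m_sum

azimuthal sum: 5 + 1 − 5 = 1  ✗
3 ≤ 6 ≤ 7 (triangle on l)
L = 5 + 2 + 6 = 13 (odd)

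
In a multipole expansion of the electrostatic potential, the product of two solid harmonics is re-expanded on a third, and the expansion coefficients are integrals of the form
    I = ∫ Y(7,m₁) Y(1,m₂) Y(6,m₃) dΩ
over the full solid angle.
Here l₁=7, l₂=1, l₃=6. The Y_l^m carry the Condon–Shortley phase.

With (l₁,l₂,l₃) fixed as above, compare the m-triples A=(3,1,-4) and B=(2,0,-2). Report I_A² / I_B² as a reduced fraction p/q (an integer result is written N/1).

2/15

l's match ⇒ only the (l;m) 3-j factors differ between A and B.
A: triangle coeff Δ(7,1,6) = 1/1365; Σ_t [2,2]: t=2:+1/14515200 = 1/14515200; (3j)²=2/455 [(7 1 6; 3 1 -4)], sign=+1
B: triangle coeff Δ(7,1,6) = 1/1365; Σ_t [1,1]: t=1:−1/967680 = -1/967680; (3j)²=3/91 [(7 1 6; 2 0 -2)], sign=-1
I_A²/I_B² = (2/455)/(3/91) = 2/15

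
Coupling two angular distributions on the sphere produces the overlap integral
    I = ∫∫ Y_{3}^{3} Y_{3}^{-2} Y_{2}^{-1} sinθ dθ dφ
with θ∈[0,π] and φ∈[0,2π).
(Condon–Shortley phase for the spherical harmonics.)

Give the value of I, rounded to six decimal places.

m-sum 0 ✓  L=8 even ✓  0≤2≤6 ✓
Π(2lᵢ+1) = 7×7×5 = 245
triangle coeff Δ(3,3,2) = 1/3780
Σ_t [1,3]: t=1:−1/24 t=2:+1/4 t=3:−1/24 = 1/6
(3j)²=4/105 [(3 3 2; 0 0 0)], sign=+1
Σ_t [0,0]: t=0:+1/48 = 1/48
(3j)²=5/84 [(3 3 2; 3 -2 -1)], sign=-1
⇒ 4πI² = 5/9
I = (-1)√(5/9/(4π)) = -0.21026104

-0.210261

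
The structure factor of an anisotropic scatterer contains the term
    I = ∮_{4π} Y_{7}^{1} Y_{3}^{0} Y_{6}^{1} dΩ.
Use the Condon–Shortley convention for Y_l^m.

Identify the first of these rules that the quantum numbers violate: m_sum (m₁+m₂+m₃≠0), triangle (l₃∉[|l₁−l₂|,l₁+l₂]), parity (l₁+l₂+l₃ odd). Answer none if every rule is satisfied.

azimuthal sum: 1 + 0 + 1 = 2  ✗
4 ≤ 6 ≤ 10 (triangle on l)
L = 7 + 3 + 6 = 16 (even)

m_sum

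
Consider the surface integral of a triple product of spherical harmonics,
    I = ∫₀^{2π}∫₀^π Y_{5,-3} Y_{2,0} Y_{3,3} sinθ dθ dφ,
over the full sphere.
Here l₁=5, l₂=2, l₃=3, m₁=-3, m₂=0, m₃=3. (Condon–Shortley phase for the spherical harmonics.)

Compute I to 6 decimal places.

-0.126792

Rules hold: Σm=0, L=10 even, 3≤3≤7.
N = 11·5·7 = 385
Δ = 4!·6!·0!/11! = 1/2310
Racah Σ t=2..2: t=2:+1/144 = 1/144
⇒ 3j(5 2 3; 0 0 0)² = 10/231, sgn -1
Racah Σ t=2..2: t=2:+1/2880 = 1/2880
⇒ 3j(5 2 3; -3 0 3)² = 2/165, sgn +1
4πI² = N·(3j₀)²·(3jₘ)² = 20/99
I = -1·√(0.20202/4π) = -0.12679218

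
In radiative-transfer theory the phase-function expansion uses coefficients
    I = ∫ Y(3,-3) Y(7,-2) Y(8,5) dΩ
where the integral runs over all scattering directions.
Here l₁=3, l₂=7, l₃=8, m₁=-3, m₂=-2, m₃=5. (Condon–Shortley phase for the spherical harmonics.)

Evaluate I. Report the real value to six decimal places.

Rules hold: Σm=0, L=18 even, 4≤8≤10.
N = 7·15·17 = 1785
Δ = 2!·4!·12!/19! = 1/5290740
Racah Σ t=0..2: t=0:+1/7257600 t=1:−1/2073600 t=2:+1/7257600 = -1/4838400
⇒ 3j(3 7 8; 0 0 0)² = 252/20995, sgn -1
Racah Σ t=2..2: t=2:+1/104509440 = 1/104509440
⇒ 3j(3 7 8; -3 -2 5)² = 275/13566, sgn -1
4πI² = N·(3j₀)²·(3jₘ)² = 34650/79781
I = +1·√(0.434314/4π) = 0.18590752

0.185908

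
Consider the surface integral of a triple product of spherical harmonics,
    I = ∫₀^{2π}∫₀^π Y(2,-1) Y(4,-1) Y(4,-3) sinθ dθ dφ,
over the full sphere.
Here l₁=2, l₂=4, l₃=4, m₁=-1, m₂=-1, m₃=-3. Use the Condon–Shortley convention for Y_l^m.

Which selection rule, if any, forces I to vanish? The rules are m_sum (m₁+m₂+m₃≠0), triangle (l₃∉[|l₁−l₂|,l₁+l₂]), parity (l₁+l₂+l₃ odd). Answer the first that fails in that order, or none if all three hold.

m₁+m₂+m₃ = -1 − 1 − 3 = -5  ✗
triangle: |2−4|=2 ≤ l₃=4 ≤ 2+4=6
parity: l₁+l₂+l₃ = 10 is even

m_sum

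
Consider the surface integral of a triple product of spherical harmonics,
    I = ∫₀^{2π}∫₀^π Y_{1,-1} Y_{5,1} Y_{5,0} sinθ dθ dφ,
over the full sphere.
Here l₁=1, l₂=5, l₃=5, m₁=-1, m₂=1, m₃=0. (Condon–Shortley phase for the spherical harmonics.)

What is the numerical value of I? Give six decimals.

L=11 odd ⇒ parity kills the (l;000) factor ⇒ I = 0

0.000000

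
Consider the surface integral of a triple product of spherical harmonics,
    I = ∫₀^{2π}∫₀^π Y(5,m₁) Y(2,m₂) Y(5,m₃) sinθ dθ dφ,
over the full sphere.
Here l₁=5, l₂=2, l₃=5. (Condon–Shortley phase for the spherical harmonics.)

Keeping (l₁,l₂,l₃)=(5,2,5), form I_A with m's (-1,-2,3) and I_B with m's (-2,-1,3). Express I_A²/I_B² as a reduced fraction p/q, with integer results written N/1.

l's match ⇒ only the (l;m) 3-j factors differ between A and B.
A: triangle coeff Δ(5,2,5) = 1/38610; Σ_t [0,0]: t=0:+1/5760 = 1/5760; (3j)²=56/2145 [(5 2 5; -1 -2 3)], sign=+1
B: triangle coeff Δ(5,2,5) = 1/38610; Σ_t [0,1]: t=0:+1/10080 t=1:−1/2880 = -1/4032; (3j)²=10/429 [(5 2 5; -2 -1 3)], sign=-1
I_A²/I_B² = (56/2145)/(10/429) = 28/25

28/25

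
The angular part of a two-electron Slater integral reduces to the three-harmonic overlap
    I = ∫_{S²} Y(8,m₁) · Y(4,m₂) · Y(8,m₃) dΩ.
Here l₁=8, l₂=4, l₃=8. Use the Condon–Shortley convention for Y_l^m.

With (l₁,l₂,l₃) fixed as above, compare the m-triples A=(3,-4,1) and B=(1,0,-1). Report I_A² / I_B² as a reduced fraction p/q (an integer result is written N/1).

l's match ⇒ only the (l;m) 3-j factors differ between A and B.
A: triangle coeff Δ(8,4,8) = 1/185175900; Σ_t [0,0]: t=0:+1/348364800 = 1/348364800; (3j)²=66/4199 [(8 4 8; 3 -4 1)], sign=-1
B: triangle coeff Δ(8,4,8) = 1/185175900; Σ_t [0,4]: t=0:+1/348364800 t=1:−1/18662400 t=2:+1/9676800 t=3:−1/34836480 t=4:+1/1254113280 = 31/1254113280; (3j)²=961/151164 [(8 4 8; 1 0 -1)], sign=-1
I_A²/I_B² = (66/4199)/(961/151164) = 2376/961

2376/961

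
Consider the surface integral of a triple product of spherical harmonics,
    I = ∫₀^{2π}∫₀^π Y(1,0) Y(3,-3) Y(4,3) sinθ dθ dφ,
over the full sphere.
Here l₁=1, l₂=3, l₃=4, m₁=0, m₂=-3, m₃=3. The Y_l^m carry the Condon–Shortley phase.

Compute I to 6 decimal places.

-0.162868

m-sum 0 ✓  L=8 even ✓  2≤4≤4 ✓
Π(2lᵢ+1) = 3×7×9 = 189
triangle coeff Δ(1,3,4) = 1/252
Σ_t [0,0]: t=0:+1/36 = 1/36
(3j)²=4/63 [(1 3 4; 0 0 0)], sign=+1
Σ_t [0,0]: t=0:+1/720 = 1/720
(3j)²=1/36 [(1 3 4; 0 -3 3)], sign=-1
⇒ 4πI² = 1/3
I = (-1)√(1/3/(4π)) = -0.16286750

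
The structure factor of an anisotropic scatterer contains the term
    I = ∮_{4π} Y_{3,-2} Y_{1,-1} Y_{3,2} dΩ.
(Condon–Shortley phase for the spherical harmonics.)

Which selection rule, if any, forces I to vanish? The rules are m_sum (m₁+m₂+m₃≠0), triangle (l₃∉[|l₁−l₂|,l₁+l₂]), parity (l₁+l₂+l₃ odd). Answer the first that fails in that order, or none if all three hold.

m_sum

m₁+m₂+m₃ = -2 − 1 + 2 = -1  ✗
triangle: |3−1|=2 ≤ l₃=3 ≤ 3+1=4
parity: l₁+l₂+l₃ = 7 is odd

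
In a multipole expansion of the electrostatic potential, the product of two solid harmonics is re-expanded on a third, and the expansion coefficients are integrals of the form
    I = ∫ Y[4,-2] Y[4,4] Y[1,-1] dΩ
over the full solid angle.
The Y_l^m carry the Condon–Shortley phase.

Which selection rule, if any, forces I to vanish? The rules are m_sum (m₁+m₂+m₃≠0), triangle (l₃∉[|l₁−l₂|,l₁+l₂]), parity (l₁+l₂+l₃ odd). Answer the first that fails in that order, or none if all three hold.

m_sum

m₁+m₂+m₃ = -2 + 4 − 1 = 1  ✗
triangle: |4−4|=0 ≤ l₃=1 ≤ 4+4=8
parity: l₁+l₂+l₃ = 9 is odd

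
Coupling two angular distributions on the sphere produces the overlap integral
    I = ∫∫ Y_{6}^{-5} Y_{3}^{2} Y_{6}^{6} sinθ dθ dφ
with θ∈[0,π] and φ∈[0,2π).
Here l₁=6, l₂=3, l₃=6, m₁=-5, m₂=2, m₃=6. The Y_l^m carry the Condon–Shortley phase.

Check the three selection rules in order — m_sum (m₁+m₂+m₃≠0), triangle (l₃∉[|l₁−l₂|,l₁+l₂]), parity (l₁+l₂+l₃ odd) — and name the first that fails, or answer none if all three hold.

m₁+m₂+m₃ = -5 + 2 + 6 = 3  ✗
triangle: |6−3|=3 ≤ l₃=6 ≤ 6+3=9
parity: l₁+l₂+l₃ = 15 is odd

m_sum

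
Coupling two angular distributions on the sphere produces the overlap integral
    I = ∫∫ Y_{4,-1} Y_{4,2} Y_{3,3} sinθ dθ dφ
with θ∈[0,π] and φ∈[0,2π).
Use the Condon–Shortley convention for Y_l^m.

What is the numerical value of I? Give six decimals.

Σmᵢ = 4 ≠ 0, so the φ-integral vanishes; I = 0

0.000000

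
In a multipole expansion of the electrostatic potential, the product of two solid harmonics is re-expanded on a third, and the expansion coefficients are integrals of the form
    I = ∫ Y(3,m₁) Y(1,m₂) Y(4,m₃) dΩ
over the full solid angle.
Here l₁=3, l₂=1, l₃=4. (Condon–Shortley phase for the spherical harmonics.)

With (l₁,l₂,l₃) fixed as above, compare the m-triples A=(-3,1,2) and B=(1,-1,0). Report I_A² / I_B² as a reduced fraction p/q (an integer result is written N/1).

1/6

Same 3,1,4: normalisation and zero-m 3j drop out of the ratio.
A: Δ: 0! 6! 2! / 9! → 1/252; sum: t=0:+1/1440 = 1/1440; 3j²(3 1 4; -3 1 2) = Δ·Π!·Σ² = 1/252  (sign +1)
B: Δ: 0! 6! 2! / 9! → 1/252; sum: t=0:+1/96 = 1/96; 3j²(3 1 4; 1 -1 0) = Δ·Π!·Σ² = 1/42  (sign +1)
I_A²/I_B² = (1/252)/(1/42) = 1/6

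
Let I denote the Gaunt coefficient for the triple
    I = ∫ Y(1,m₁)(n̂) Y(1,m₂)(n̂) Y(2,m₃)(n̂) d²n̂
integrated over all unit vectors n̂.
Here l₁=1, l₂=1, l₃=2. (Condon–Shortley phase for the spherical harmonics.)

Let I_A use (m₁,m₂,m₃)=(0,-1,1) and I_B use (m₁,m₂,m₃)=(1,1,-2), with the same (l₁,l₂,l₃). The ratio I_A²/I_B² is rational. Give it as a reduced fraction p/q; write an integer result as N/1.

1/2

Same 1,1,2: normalisation and zero-m 3j drop out of the ratio.
A: Δ: 0! 2! 2! / 5! → 1/30; sum: t=0:+1/2 = 1/2; 3j²(1 1 2; 0 -1 1) = Δ·Π!·Σ² = 1/10  (sign -1)
B: Δ: 0! 2! 2! / 5! → 1/30; sum: t=0:+1/4 = 1/4; 3j²(1 1 2; 1 1 -2) = Δ·Π!·Σ² = 1/5  (sign +1)
I_A²/I_B² = (1/10)/(1/5) = 1/2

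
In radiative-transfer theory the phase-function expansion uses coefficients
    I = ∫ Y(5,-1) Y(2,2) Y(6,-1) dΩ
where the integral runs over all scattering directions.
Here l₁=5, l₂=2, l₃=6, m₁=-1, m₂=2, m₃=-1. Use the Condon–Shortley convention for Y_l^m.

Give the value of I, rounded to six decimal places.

0.000000

l₁+l₂+l₃=13 is odd: 3j(l;000)=0 ⇒ I=0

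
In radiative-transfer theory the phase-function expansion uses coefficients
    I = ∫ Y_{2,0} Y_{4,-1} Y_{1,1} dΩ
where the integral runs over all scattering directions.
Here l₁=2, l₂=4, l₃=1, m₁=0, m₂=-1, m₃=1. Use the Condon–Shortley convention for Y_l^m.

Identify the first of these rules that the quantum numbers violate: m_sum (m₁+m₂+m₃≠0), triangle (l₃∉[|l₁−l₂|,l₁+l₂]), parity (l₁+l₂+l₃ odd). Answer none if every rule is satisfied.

triangle

Σmᵢ = 0  ✓
l₃∈[|l₁−l₂|,l₁+l₂]=[2,6], have l₃=1  ✗
Σlᵢ = 7 ⇒ odd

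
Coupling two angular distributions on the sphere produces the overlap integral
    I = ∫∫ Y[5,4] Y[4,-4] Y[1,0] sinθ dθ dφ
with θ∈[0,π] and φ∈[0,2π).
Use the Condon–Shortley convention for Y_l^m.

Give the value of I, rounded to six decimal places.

Checks pass: Σm=0; 10 even; l₃=1∈[1,9].
(2·5+1)(2·4+1)(2·1+1) = 297
Δ: 8! 2! 0! / 11! → 1/495
sum: t=4:+1/576 = 1/576
3j²(5 4 1; 0 0 0) = Δ·Π!·Σ² = 5/99  (sign -1)
sum: t=0:+1/40320 = 1/40320
3j²(5 4 1; 4 -4 0) = Δ·Π!·Σ² = 1/55  (sign -1)
combine: 4πI² = 297·5/99·1/55 = 3/11
take √, sign +1: I = 0.14731920

0.147319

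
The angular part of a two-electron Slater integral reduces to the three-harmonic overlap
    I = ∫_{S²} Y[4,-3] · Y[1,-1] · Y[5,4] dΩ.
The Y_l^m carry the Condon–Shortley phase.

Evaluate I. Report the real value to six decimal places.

m-sum 0 ✓  L=10 even ✓  3≤5≤5 ✓
Π(2lᵢ+1) = 9×3×11 = 297
triangle coeff Δ(4,1,5) = 1/495
Σ_t [0,0]: t=0:+1/576 = 1/576
(3j)²=5/99 [(4 1 5; 0 0 0)], sign=-1
Σ_t [0,0]: t=0:+1/10080 = 1/10080
(3j)²=4/55 [(4 1 5; -3 -1 4)], sign=-1
⇒ 4πI² = 12/11
I = (+1)√(12/11/(4π)) = 0.29463840

0.294638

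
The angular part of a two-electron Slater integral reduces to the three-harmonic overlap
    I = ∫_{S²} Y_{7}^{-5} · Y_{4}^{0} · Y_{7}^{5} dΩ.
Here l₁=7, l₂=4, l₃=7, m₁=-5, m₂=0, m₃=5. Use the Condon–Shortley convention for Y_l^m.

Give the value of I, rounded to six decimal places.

m-sum 0 ✓  L=18 even ✓  3≤7≤11 ✓
Π(2lᵢ+1) = 15×9×15 = 2025
triangle coeff Δ(7,4,7) = 1/58198140
Σ_t [0,4]: t=0:+1/17418240 t=1:−1/622080 t=2:+1/230400 t=3:−1/622080 t=4:+1/17418240 = 1/806400
(3j)²=2268/230945 [(7 4 7; 0 0 0)], sign=-1
Σ_t [2,4]: t=2:+1/58060800 t=3:−1/13063680 t=4:+1/46448640 = -79/2090188800
(3j)²=68651/5290740 [(7 4 7; -5 0 5)], sign=-1
⇒ 4πI² = 4549689/17631601
I = (+1)√(4549689/17631601/(4π)) = 0.14329797

0.143298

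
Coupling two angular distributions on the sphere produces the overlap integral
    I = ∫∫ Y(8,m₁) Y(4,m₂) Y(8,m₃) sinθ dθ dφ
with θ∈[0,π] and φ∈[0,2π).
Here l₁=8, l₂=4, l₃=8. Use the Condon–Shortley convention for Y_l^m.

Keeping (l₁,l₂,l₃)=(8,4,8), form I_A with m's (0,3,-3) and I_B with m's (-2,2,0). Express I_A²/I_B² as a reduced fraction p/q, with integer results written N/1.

Same 8,4,8: normalisation and zero-m 3j drop out of the ratio.
A: Δ: 4! 12! 4! / 21! → 1/185175900; sum: t=3:−1/87091200 t=4:+1/139345920 = -1/232243200; 3j²(8 4 8; 0 3 -3) = Δ·Π!·Σ² = 33/8398  (sign +1)
B: Δ: 4! 12! 4! / 21! → 1/185175900; sum: t=2:+1/92897280 t=3:−1/21772800 t=4:+1/49766400 = -1/66355200; 3j²(8 4 8; -2 2 0) = Δ·Π!·Σ² = 63/8398  (sign -1)
I_A²/I_B² = (33/8398)/(63/8398) = 11/21

11/21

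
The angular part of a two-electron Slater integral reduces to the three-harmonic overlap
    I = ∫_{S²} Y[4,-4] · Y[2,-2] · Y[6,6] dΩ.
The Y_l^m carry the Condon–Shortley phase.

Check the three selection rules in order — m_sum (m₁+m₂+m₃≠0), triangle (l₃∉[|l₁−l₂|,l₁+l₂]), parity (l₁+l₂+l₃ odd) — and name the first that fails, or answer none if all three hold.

none

Σmᵢ = 0  ✓
l₃∈[|l₁−l₂|,l₁+l₂]=[2,6], have l₃=6  ✓
Σlᵢ = 12 ⇒ even  ✓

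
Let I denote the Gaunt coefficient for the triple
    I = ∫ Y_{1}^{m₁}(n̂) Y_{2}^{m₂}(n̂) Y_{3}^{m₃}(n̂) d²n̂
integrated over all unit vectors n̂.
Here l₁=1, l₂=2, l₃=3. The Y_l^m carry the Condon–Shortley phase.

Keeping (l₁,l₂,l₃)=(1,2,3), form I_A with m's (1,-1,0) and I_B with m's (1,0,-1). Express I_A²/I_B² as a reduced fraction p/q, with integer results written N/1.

Same 1,2,3: normalisation and zero-m 3j drop out of the ratio.
A: Δ: 0! 2! 4! / 7! → 1/105; sum: t=0:+1/12 = 1/12; 3j²(1 2 3; 1 -1 0) = Δ·Π!·Σ² = 1/35  (sign -1)
B: Δ: 0! 2! 4! / 7! → 1/105; sum: t=0:+1/8 = 1/8; 3j²(1 2 3; 1 0 -1) = Δ·Π!·Σ² = 2/35  (sign +1)
I_A²/I_B² = (1/35)/(2/35) = 1/2

1/2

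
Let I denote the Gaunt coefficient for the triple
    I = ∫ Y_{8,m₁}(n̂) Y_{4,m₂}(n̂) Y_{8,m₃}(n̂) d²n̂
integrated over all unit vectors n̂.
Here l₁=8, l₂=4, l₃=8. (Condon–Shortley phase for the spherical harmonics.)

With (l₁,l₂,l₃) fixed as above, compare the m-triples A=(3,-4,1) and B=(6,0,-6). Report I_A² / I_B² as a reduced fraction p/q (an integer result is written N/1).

264/169

l's match ⇒ only the (l;m) 3-j factors differ between A and B.
A: triangle coeff Δ(8,4,8) = 1/185175900; Σ_t [0,0]: t=0:+1/348364800 = 1/348364800; (3j)²=66/4199 [(8 4 8; 3 -4 1)], sign=-1
B: triangle coeff Δ(8,4,8) = 1/185175900; Σ_t [0,2]: t=0:+1/4180377600 t=1:−1/1437004800 t=2:+1/7664025600 = -1/3065610240; (3j)²=13/1292 [(8 4 8; 6 0 -6)], sign=-1
I_A²/I_B² = (66/4199)/(13/1292) = 264/169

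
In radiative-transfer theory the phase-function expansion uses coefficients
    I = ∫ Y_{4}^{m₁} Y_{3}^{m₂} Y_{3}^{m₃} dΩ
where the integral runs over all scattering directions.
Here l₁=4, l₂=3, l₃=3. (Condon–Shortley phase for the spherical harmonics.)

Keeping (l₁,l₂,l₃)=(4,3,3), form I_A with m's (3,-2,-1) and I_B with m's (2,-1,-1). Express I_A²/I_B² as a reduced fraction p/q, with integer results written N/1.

7/20

Same 4,3,3: normalisation and zero-m 3j drop out of the ratio.
A: Δ: 4! 4! 2! / 11! → 1/34650; sum: t=0:+1/144 t=1:−1/288 = 1/288; 3j²(4 3 3; 3 -2 -1) = Δ·Π!·Σ² = 1/99  (sign +1)
B: Δ: 4! 4! 2! / 11! → 1/34650; sum: t=0:+1/192 t=1:−1/36 t=2:+1/192 = -5/288; 3j²(4 3 3; 2 -1 -1) = Δ·Π!·Σ² = 20/693  (sign -1)
I_A²/I_B² = (1/99)/(20/693) = 7/20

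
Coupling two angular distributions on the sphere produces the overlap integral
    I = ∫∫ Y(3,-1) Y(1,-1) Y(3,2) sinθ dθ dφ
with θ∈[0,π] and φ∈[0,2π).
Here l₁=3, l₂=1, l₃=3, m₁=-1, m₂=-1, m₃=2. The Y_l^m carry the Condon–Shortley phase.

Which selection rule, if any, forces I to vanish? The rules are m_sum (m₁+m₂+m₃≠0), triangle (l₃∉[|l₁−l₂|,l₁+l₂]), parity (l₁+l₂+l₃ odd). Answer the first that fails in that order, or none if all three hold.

parity

m₁+m₂+m₃ = -1 − 1 + 2 = 0  ✓
triangle: |3−1|=2 ≤ l₃=3 ≤ 3+1=4  ✓
parity: l₁+l₂+l₃ = 7 is odd  ✗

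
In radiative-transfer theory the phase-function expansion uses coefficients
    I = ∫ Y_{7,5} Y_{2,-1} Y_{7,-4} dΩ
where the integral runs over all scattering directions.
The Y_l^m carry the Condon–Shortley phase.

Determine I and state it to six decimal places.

-0.188767

Checks pass: Σm=0; 16 even; l₃=7∈[5,9].
(2·7+1)(2·2+1)(2·7+1) = 1125
Δ: 2! 12! 2! / 17! → 1/185640
sum: t=0:+1/2419200 t=1:−1/518400 t=2:+1/2419200 = -1/907200
3j²(7 2 7; 0 0 0) = Δ·Π!·Σ² = 56/3315  (sign +1)
sum: t=0:+1/14515200 t=1:−1/79833600 = 1/17740800
3j²(7 2 7; 5 -1 -4) = Δ·Π!·Σ² = 729/30940  (sign -1)
combine: 4πI² = 1125·56/3315·729/30940 = 21870/48841
take √, sign -1: I = -0.18876748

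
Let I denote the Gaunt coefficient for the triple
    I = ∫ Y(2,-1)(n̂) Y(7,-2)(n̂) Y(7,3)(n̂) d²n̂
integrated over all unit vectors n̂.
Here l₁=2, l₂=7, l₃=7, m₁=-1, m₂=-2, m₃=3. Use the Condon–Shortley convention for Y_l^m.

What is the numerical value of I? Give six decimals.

Rules hold: Σm=0, L=16 even, 5≤7≤9.
N = 5·15·15 = 1125
Δ = 2!·2!·12!/17! = 1/185640
Racah Σ t=0..2: t=0:+1/2419200 t=1:−1/518400 t=2:+1/2419200 = -1/907200
⇒ 3j(2 7 7; 0 0 0)² = 56/3315, sgn +1
Racah Σ t=1..2: t=1:−1/1935360 t=2:+1/4354560 = -1/3483648
⇒ 3j(2 7 7; -1 -2 3)² = 125/12376, sgn -1
4πI² = N·(3j₀)²·(3jₘ)² = 9375/48841
I = -1·√(0.191949/4π) = -0.12359145

-0.123591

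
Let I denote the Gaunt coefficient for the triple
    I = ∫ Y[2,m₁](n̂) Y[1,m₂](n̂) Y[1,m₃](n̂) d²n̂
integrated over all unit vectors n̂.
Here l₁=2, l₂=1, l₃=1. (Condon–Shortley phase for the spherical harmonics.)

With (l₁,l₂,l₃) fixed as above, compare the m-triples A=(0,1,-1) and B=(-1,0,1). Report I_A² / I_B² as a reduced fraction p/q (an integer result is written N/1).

1/3

Same 2,1,1: normalisation and zero-m 3j drop out of the ratio.
A: Δ: 2! 2! 0! / 5! → 1/30; sum: t=2:+1/4 = 1/4; 3j²(2 1 1; 0 1 -1) = Δ·Π!·Σ² = 1/30  (sign +1)
B: Δ: 2! 2! 0! / 5! → 1/30; sum: t=1:−1/2 = -1/2; 3j²(2 1 1; -1 0 1) = Δ·Π!·Σ² = 1/10  (sign -1)
I_A²/I_B² = (1/30)/(1/10) = 1/3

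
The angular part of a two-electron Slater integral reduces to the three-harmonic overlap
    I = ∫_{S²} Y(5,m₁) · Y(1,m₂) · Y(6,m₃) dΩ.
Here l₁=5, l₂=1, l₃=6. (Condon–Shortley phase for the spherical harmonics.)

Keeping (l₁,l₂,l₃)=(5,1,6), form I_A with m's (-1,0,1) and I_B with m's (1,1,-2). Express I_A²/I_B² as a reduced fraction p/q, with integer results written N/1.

5/4

Same 5,1,6: normalisation and zero-m 3j drop out of the ratio.
A: Δ: 0! 10! 2! / 13! → 1/858; sum: t=0:+1/17280 = 1/17280; 3j²(5 1 6; -1 0 1) = Δ·Π!·Σ² = 35/858  (sign -1)
B: Δ: 0! 10! 2! / 13! → 1/858; sum: t=0:+1/34560 = 1/34560; 3j²(5 1 6; 1 1 -2) = Δ·Π!·Σ² = 14/429  (sign +1)
I_A²/I_B² = (35/858)/(14/429) = 5/4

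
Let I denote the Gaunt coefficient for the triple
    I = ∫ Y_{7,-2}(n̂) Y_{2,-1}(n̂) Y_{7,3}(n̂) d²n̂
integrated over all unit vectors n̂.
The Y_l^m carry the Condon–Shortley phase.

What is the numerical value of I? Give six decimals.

m-sum 0 ✓  L=16 even ✓  5≤7≤9 ✓
Π(2lᵢ+1) = 15×5×15 = 1125
triangle coeff Δ(7,2,7) = 1/185640
Σ_t [0,2]: t=0:+1/2419200 t=1:−1/518400 t=2:+1/2419200 = -1/907200
(3j)²=56/3315 [(7 2 7; 0 0 0)], sign=+1
Σ_t [0,1]: t=0:+1/4354560 t=1:−1/1935360 = -1/3483648
(3j)²=125/12376 [(7 2 7; -2 -1 3)], sign=-1
⇒ 4πI² = 9375/48841
I = (-1)√(9375/48841/(4π)) = -0.12359145

-0.123591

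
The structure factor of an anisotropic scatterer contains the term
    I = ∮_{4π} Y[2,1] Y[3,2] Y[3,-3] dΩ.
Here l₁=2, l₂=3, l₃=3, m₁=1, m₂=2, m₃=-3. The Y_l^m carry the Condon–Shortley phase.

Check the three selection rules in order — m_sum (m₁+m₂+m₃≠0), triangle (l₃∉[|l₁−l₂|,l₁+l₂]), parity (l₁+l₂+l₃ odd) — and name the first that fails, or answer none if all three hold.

none

azimuthal sum: 1 + 2 − 3 = 0  ✓
1 ≤ 3 ≤ 5 (triangle on l)  ✓
L = 2 + 3 + 3 = 8 (even)  ✓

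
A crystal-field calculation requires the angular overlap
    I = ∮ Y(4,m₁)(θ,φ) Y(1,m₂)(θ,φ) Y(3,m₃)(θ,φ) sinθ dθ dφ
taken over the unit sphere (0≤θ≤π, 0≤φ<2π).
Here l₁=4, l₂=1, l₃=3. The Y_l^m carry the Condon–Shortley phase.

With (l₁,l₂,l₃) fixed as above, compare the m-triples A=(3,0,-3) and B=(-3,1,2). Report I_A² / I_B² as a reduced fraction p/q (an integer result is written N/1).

Shared (l₁,l₂,l₃)=(4,1,3): N and (l;000)² cancel in I_A²/I_B².
A: Δ = 2!·6!·0!/9! = 1/252; Racah Σ t=1..1: t=1:−1/720 = -1/720; ⇒ 3j(4 1 3; 3 0 -3)² = 1/36, sgn -1
B: Δ = 2!·6!·0!/9! = 1/252; Racah Σ t=2..2: t=2:+1/240 = 1/240; ⇒ 3j(4 1 3; -3 1 2)² = 1/12, sgn -1
I_A²/I_B² = (1/36)/(1/12) = 1/3

1/3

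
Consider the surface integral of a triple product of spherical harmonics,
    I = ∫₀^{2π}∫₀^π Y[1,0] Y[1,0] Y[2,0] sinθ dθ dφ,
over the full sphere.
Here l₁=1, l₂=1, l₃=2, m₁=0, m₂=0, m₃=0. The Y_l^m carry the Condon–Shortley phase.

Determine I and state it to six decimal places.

Checks pass: Σm=0; 4 even; l₃=2∈[0,2].
(2·1+1)(2·1+1)(2·2+1) = 45
Δ: 0! 2! 2! / 5! → 1/30
sum: t=0:+1/1 = 1/1
3j²(1 1 2; 0 0 0) = Δ·Π!·Σ² = 2/15  (sign +1)
(m-triple is (0,0,0) — same symbol as above.)
combine: 4πI² = 45·2/15·2/15 = 4/5
take √, sign +1: I = 0.25231325

0.252313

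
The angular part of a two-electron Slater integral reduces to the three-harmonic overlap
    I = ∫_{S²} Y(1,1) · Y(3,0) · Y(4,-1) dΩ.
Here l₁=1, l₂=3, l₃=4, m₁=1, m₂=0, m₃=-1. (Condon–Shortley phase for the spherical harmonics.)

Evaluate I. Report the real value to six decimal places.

-0.194664

Checks pass: Σm=0; 8 even; l₃=4∈[2,4].
(2·1+1)(2·3+1)(2·4+1) = 189
Δ: 0! 2! 6! / 9! → 1/252
sum: t=0:+1/36 = 1/36
3j²(1 3 4; 0 0 0) = Δ·Π!·Σ² = 4/63  (sign +1)
sum: t=0:+1/72 = 1/72
3j²(1 3 4; 1 0 -1) = Δ·Π!·Σ² = 5/126  (sign -1)
combine: 4πI² = 189·4/63·5/126 = 10/21
take √, sign -1: I = -0.19466390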